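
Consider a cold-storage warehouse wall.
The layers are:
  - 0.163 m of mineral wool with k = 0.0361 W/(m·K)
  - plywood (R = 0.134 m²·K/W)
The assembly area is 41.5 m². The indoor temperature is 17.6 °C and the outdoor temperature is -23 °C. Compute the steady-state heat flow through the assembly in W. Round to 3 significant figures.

362 W

0.163/0.0361 = 4.515
R_total = 4.515 + 0.134 = 4.649 m²·K/W
Q = A·ΔT/R = 41.5 × (17.6 − (-23)) / 4.649 = 362.4 W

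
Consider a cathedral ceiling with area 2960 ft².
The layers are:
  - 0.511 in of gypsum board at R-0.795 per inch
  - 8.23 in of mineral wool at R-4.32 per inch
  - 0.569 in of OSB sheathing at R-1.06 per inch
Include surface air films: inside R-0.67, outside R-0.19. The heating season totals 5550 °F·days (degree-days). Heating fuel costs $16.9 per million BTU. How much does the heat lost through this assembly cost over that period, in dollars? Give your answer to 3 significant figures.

0.511 × 0.795 = 0.4062
8.23 × 4.32 = 35.55
0.569 × 1.06 = 0.6031
R_total = 0.67 + 0.4062 + 35.55 + 0.6031 + 0.19 = 37.42 ft²·°F·h/BTU
E = A × HDD × 24 / R = 2960 × 5550 × 24 / 37.42 = 10540000 BTU
Cost = 10540000/10⁶ × 16.9 = $178.1

178 dollars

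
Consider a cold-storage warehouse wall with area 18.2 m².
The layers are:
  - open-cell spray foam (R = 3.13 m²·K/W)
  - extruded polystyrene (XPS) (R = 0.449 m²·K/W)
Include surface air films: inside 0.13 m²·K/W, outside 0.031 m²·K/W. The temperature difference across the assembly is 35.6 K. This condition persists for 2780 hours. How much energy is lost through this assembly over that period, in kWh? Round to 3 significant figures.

482 kWh

R_total = 0.13 + 3.13 + 0.449 + 0.031 = 3.74 m²·K/W
Q = 18.2 × 35.6 / 3.74 = 173.2 W
E = 173.2 W × 2780 h / 1000 = 481.6 kWh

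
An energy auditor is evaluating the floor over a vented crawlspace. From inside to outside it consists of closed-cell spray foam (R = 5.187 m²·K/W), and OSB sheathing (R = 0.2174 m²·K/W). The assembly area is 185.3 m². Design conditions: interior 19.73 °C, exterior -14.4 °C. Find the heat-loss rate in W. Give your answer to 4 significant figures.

1170 W

R_total = 5.187 + 0.2174 = 5.4044 m²·K/W
Q = A·ΔT/R = 185.3 × (19.73 − (-14.4)) / 5.4044 = 1170.2 W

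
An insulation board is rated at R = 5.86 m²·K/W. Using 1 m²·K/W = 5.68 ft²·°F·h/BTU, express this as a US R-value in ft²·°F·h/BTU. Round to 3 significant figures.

R_US = 5.86 × 5.68 = 33.28

33.3 ft²·°F·h/BTU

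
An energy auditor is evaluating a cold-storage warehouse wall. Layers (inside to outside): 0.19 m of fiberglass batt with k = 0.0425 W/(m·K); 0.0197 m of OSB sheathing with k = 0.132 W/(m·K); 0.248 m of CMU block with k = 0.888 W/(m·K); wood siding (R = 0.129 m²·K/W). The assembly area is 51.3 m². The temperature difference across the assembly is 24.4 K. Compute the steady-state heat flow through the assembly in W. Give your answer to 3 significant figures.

0.19/0.0425 = 4.471
0.0197/0.132 = 0.1492
0.248/0.888 = 0.2793
R_total = 4.471 + 0.1492 + 0.2793 + 0.129 = 5.028 m²·K/W
Q = A·ΔT/R = 51.3 × 24.4 / 5.028 = 248.9 W

249 W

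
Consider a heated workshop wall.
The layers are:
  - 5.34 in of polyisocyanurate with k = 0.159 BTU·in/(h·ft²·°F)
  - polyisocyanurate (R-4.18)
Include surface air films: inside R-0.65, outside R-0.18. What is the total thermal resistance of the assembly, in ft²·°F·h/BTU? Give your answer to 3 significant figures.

5.34/0.159 = 33.58
R_total = 0.65 + 33.58 + 4.18 + 0.18 = 38.59 ft²·°F·h/BTU

38.6 ft²·°F·h/BTU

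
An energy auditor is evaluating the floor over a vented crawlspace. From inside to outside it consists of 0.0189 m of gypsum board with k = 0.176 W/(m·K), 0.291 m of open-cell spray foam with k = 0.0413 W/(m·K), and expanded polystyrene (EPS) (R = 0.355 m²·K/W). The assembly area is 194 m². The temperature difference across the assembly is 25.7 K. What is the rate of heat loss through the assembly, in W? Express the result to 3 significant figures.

0.0189/0.176 = 0.1074
0.291/0.0413 = 7.046
R_total = 0.1074 + 7.046 + 0.355 = 7.508 m²·K/W
Q = A·ΔT/R = 194 × 25.7 / 7.508 = 664 W

664 W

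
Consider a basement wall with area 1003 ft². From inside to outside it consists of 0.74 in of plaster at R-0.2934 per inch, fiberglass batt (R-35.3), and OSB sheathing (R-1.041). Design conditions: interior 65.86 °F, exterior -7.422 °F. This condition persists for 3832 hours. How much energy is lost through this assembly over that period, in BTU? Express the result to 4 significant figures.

0.74 × 0.2934 = 0.21712
R_total = 0.21712 + 35.3 + 1.041 = 36.558 ft²·°F·h/BTU
Q = 1003 × (65.86 − (-7.422)) / 36.558 = 2010.5 BTU/h
E = 2010.5 × 3832 = 7704400 BTU

7704000 BTU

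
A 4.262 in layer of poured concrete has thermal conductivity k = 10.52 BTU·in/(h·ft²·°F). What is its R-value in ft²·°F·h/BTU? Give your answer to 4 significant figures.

0.4051 ft²·°F·h/BTU

R = L/k = 4.262/10.52 = 0.40513 ft²·°F·h/BTU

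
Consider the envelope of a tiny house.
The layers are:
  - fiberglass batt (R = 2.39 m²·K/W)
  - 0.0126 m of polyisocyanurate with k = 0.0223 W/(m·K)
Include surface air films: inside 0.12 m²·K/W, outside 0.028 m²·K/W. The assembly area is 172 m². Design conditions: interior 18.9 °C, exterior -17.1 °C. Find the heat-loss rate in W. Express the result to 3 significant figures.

2000 W

0.0126/0.0223 = 0.565
R_total = 0.12 + 2.39 + 0.565 + 0.028 = 3.103 m²·K/W
Q = A·ΔT/R = 172 × (18.9 − (-17.1)) / 3.103 = 1995 W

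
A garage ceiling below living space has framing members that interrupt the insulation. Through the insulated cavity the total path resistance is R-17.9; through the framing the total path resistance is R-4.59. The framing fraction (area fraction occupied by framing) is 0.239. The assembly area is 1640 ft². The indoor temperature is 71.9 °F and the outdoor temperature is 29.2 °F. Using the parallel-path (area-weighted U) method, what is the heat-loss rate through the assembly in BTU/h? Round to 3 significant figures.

U_eff = 0.761/17.9 + 0.239/4.59 = 0.04251 + 0.05207 = 0.09458
R_eff = 1/U_eff = 10.57 ft²·°F·h/BTU
Q = 1640 × (71.9 − 29.2) / 10.57 = 6624 BTU/h

6620 BTU/h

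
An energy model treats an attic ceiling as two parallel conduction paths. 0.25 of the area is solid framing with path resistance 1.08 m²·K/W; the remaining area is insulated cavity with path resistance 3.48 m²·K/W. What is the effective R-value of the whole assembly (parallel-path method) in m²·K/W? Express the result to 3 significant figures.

2.24 m²·K/W

U_eff = 0.75/3.48 + 0.25/1.08 = 0.2155 + 0.2315 = 0.447
R_eff = 1/U_eff = 2.237 m²·K/W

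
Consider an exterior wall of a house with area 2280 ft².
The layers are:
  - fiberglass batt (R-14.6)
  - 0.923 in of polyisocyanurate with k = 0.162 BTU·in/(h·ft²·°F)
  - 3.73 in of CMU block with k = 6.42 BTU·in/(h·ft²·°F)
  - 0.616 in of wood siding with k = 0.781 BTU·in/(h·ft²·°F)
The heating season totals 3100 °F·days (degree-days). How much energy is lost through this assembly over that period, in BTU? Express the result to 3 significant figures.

0.923/0.162 = 5.698
3.73/6.42 = 0.581
0.616/0.781 = 0.7887
R_total = 14.6 + 5.698 + 0.581 + 0.7887 = 21.67 ft²·°F·h/BTU
E = A × HDD × 24 / R = 2280 × 3100 × 24 / 21.67 = 7829000 BTU

7830000 BTU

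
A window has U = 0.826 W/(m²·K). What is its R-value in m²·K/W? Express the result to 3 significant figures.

1.21 m²·K/W

R = 1/U = 1/0.826 = 1.211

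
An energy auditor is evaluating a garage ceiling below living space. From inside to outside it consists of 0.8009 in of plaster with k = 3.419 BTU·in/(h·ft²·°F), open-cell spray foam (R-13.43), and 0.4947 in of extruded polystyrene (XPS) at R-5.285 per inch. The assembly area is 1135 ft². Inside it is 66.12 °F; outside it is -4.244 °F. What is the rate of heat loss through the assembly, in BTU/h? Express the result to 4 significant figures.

0.8009/3.419 = 0.23425
0.4947 × 5.285 = 2.6145
R_total = 0.23425 + 13.43 + 2.6145 = 16.279 ft²·°F·h/BTU
Q = A·ΔT/R = 1135 × (66.12 − (-4.244)) / 16.279 = 4906 BTU/h

4906 BTU/h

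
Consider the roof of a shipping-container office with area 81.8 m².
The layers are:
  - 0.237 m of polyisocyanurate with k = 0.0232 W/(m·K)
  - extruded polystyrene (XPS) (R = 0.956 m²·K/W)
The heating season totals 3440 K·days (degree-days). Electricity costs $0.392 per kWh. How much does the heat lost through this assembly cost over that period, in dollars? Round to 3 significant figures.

237 dollars

0.237/0.0232 = 10.22
R_total = 10.22 + 0.956 = 11.17 m²·K/W
E = A × HDD × 24 / R / 1000 = 81.8 × 3440 × 24 / 11.17 / 1000 = 604.5 kWh
Cost = 604.5 × 0.392 = $237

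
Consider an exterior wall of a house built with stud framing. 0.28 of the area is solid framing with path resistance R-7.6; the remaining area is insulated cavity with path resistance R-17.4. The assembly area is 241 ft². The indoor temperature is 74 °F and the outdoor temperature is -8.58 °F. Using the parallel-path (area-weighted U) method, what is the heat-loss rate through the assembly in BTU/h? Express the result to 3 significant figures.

1560 BTU/h

U_eff = 0.72/17.4 + 0.28/7.6 = 0.04138 + 0.03684 = 0.07822
R_eff = 1/U_eff = 12.78 ft²·°F·h/BTU
Q = 241 × (74 − (-8.58)) / 12.78 = 1557 BTU/h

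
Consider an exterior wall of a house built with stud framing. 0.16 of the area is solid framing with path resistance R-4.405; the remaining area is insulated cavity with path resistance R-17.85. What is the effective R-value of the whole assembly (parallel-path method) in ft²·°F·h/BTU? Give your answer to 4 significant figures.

11.99 ft²·°F·h/BTU

U_eff = 0.84/17.85 + 0.16/4.405 = 0.047059 + 0.036322 = 0.083381
R_eff = 1/U_eff = 11.993 ft²·°F·h/BTU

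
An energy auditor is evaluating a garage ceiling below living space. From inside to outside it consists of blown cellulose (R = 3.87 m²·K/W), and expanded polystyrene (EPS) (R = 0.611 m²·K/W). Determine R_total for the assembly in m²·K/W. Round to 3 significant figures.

4.48 m²·K/W

R_total = 3.87 + 0.611 = 4.481 m²·K/W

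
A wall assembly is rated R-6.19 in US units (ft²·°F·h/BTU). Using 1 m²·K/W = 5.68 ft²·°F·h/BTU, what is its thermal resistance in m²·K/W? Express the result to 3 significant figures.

1.09 m²·K/W

R_SI = 6.19/5.68 = 1.09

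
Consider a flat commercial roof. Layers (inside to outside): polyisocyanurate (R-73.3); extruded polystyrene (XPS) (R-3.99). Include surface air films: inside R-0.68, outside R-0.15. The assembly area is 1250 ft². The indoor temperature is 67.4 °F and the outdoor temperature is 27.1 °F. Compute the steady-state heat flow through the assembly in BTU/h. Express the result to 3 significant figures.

645 BTU/h

R_total = 0.68 + 73.3 + 3.99 + 0.15 = 78.12 ft²·°F·h/BTU
Q = A·ΔT/R = 1250 × (67.4 − 27.1) / 78.12 = 644.8 BTU/h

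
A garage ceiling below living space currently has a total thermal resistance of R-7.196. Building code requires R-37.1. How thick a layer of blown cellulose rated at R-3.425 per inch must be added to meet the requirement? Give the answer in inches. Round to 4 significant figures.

ΔR = 37.1 − 7.196 = 29.904 ft²·°F·h/BTU
L = ΔR / (R/in) = 29.904/3.425 = 8.7311 in

8.731 in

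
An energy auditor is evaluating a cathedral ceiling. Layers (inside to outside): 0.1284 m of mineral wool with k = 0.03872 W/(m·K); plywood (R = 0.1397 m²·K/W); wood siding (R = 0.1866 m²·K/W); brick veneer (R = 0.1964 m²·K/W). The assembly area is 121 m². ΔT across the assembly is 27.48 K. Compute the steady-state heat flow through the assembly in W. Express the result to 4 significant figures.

0.1284/0.03872 = 3.3161
R_total = 3.3161 + 0.1397 + 0.1866 + 0.1964 = 3.8388 m²·K/W
Q = A·ΔT/R = 121 × 27.48 / 3.8388 = 866.17 W

866.2 W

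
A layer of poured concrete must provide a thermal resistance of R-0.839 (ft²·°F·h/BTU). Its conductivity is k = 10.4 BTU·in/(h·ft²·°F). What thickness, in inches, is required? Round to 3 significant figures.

L = R × k = 0.839 × 10.4 = 8.726 in

8.73 in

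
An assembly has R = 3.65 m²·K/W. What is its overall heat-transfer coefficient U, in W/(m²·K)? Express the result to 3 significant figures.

0.274 W/(m²·K)

U = 1/R = 1/3.65 = 0.274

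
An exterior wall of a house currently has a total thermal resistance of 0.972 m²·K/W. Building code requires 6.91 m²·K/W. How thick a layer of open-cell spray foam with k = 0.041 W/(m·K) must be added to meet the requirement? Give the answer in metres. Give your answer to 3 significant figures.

0.243 m

ΔR = 6.91 − 0.972 = 5.938 m²·K/W
L = ΔR × k = 5.938 × 0.041 = 0.2435 m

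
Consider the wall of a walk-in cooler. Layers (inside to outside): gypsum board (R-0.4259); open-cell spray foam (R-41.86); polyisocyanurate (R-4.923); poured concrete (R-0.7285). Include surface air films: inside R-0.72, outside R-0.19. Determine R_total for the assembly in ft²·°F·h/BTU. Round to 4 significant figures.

R_total = 0.72 + 0.4259 + 41.86 + 4.923 + 0.7285 + 0.19 = 48.847 ft²·°F·h/BTU

48.85 ft²·°F·h/BTU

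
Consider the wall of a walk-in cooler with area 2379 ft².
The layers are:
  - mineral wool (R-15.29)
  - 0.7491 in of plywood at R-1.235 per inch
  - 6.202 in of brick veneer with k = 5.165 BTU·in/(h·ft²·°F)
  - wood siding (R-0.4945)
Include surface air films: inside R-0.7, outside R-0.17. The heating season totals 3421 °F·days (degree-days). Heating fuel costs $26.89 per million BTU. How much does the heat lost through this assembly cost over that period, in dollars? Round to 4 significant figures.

0.7491 × 1.235 = 0.92514
6.202/5.165 = 1.2008
R_total = 0.7 + 15.29 + 0.92514 + 1.2008 + 0.4945 + 0.17 = 18.78 ft²·°F·h/BTU
E = A × HDD × 24 / R = 2379 × 3421 × 24 / 18.78 = 10400000 BTU
Cost = 10400000/10⁶ × 26.89 = $279.67

279.7 dollars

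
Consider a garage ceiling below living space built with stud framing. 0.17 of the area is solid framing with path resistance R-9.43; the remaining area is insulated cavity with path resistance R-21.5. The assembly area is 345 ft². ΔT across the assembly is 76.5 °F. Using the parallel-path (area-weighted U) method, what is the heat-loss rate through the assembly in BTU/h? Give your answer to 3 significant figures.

1490 BTU/h

U_eff = 0.83/21.5 + 0.17/9.43 = 0.0386 + 0.01803 = 0.05663
R_eff = 1/U_eff = 17.66 ft²·°F·h/BTU
Q = 345 × 76.5 / 17.66 = 1495 BTU/h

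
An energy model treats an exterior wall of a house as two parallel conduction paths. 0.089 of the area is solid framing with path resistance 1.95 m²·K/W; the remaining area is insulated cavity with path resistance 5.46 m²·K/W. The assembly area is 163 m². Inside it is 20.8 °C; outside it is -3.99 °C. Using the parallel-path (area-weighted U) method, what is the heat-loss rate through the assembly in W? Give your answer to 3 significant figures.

859 W

U_eff = 0.911/5.46 + 0.089/1.95 = 0.1668 + 0.04564 = 0.2125
R_eff = 1/U_eff = 4.706 m²·K/W
Q = 163 × (20.8 − (-3.99)) / 4.706 = 858.6 W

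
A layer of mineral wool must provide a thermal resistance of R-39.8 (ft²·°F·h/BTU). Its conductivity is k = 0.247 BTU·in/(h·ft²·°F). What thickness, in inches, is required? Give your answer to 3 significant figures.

L = R × k = 39.8 × 0.247 = 9.831 in

9.83 in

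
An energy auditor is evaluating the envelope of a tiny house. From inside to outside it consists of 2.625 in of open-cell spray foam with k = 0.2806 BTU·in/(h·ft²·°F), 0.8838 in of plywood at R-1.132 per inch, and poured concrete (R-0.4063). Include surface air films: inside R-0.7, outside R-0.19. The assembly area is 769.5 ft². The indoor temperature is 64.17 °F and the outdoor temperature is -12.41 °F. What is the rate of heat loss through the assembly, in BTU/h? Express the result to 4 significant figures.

2.625/0.2806 = 9.355
0.8838 × 1.132 = 1.0005
R_total = 0.7 + 9.355 + 1.0005 + 0.4063 + 0.19 = 11.652 ft²·°F·h/BTU
Q = A·ΔT/R = 769.5 × (64.17 − (-12.41)) / 11.652 = 5057.5 BTU/h

5057 BTU/h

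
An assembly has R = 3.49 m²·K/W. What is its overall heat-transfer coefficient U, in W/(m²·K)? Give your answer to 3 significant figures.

0.287 W/(m²·K)

U = 1/R = 1/3.49 = 0.2865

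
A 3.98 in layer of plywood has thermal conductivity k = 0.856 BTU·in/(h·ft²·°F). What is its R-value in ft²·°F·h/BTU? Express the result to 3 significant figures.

4.65 ft²·°F·h/BTU

R = L/k = 3.98/0.856 = 4.65 ft²·°F·h/BTU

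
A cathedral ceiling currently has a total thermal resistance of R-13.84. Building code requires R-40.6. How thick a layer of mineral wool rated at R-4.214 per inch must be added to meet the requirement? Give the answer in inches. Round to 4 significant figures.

6.350 in

ΔR = 40.6 − 13.84 = 26.76 ft²·°F·h/BTU
L = ΔR / (R/in) = 26.76/4.214 = 6.3503 in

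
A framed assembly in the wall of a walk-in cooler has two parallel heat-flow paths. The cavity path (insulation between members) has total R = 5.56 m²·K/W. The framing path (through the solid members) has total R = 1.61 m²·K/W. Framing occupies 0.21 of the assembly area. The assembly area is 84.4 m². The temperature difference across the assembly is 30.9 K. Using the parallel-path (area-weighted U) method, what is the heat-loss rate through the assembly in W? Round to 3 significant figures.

711 W

U_eff = 0.79/5.56 + 0.21/1.61 = 0.1421 + 0.1304 = 0.2725
R_eff = 1/U_eff = 3.669 m²·K/W
Q = 84.4 × 30.9 / 3.669 = 710.7 W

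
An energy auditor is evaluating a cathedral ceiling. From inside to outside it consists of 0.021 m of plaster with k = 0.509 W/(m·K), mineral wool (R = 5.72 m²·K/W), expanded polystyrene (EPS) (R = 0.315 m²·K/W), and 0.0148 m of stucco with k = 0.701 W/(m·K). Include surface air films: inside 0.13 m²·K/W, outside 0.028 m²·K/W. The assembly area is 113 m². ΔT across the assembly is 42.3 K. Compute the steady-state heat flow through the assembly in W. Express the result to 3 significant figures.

764 W

0.021/0.509 = 0.04126
0.0148/0.701 = 0.02111
R_total = 0.13 + 0.04126 + 5.72 + 0.315 + 0.02111 + 0.028 = 6.255 m²·K/W
Q = A·ΔT/R = 113 × 42.3 / 6.255 = 764.1 W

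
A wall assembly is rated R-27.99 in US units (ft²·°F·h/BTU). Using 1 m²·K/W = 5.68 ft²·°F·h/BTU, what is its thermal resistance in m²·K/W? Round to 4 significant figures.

R_SI = 27.99/5.68 = 4.9278

4.928 m²·K/W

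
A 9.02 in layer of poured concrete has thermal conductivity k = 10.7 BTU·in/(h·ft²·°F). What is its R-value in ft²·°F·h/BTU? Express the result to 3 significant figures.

0.843 ft²·°F·h/BTU

R = L/k = 9.02/10.7 = 0.843 ft²·°F·h/BTU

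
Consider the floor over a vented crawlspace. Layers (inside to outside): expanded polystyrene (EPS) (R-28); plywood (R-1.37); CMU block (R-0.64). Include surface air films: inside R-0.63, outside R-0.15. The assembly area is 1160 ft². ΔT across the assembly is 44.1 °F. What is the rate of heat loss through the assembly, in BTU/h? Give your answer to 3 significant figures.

1660 BTU/h

R_total = 0.63 + 28 + 1.37 + 0.64 + 0.15 = 30.79 ft²·°F·h/BTU
Q = A·ΔT/R = 1160 × 44.1 / 30.79 = 1661 BTU/h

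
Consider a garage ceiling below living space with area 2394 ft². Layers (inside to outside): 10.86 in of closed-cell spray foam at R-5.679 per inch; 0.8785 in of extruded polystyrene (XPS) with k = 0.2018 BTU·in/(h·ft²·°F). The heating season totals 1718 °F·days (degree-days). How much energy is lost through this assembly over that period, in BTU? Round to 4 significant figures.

1495000 BTU

10.86 × 5.679 = 61.674
0.8785/0.2018 = 4.3533
R_total = 61.674 + 4.3533 = 66.027 ft²·°F·h/BTU
E = A × HDD × 24 / R = 2394 × 1718 × 24 / 66.027 = 1495000 BTU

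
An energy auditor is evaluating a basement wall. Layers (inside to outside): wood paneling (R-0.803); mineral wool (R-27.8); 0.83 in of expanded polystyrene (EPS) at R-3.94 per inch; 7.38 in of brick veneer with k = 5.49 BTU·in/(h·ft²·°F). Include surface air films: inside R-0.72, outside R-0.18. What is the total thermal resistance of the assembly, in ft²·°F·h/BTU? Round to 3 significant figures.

34.1 ft²·°F·h/BTU

0.83 × 3.94 = 3.27
7.38/5.49 = 1.344
R_total = 0.72 + 0.803 + 27.8 + 3.27 + 1.344 + 0.18 = 34.12 ft²·°F·h/BTU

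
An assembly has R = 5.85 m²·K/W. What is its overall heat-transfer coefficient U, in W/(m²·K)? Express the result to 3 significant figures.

U = 1/R = 1/5.85 = 0.1709

0.171 W/(m²·K)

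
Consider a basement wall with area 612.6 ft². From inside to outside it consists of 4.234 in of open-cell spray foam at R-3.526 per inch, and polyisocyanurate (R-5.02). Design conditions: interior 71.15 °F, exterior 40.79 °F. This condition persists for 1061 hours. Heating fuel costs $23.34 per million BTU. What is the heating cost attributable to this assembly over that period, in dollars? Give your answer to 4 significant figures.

23.09 dollars

4.234 × 3.526 = 14.929
R_total = 14.929 + 5.02 = 19.949 ft²·°F·h/BTU
Q = 612.6 × (71.15 − 40.79) / 19.949 = 932.3 BTU/h
E = 932.3 × 1061 = 989170 BTU
Cost = 989170/10⁶ × 23.34 = $23.087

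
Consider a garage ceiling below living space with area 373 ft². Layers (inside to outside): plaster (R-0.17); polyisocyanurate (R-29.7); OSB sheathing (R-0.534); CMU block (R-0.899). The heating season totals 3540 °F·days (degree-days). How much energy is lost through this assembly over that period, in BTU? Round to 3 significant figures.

R_total = 0.17 + 29.7 + 0.534 + 0.899 = 31.3 ft²·°F·h/BTU
E = A × HDD × 24 / R = 373 × 3540 × 24 / 31.3 = 1012000 BTU

1010000 BTU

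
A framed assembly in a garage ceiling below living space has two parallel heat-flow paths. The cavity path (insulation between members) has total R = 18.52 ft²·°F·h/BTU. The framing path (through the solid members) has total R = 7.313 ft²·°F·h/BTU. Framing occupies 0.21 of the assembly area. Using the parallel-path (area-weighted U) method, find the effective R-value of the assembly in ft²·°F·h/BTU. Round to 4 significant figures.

14.01 ft²·°F·h/BTU

U_eff = 0.79/18.52 + 0.21/7.313 = 0.042657 + 0.028716 = 0.071373
R_eff = 1/U_eff = 14.011 ft²·°F·h/BTU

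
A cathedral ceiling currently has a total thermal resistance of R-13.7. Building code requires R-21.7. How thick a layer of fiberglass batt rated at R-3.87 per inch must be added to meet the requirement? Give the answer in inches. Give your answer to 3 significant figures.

ΔR = 21.7 − 13.7 = 8 ft²·°F·h/BTU
L = ΔR / (R/in) = 8/3.87 = 2.067 in

2.07 in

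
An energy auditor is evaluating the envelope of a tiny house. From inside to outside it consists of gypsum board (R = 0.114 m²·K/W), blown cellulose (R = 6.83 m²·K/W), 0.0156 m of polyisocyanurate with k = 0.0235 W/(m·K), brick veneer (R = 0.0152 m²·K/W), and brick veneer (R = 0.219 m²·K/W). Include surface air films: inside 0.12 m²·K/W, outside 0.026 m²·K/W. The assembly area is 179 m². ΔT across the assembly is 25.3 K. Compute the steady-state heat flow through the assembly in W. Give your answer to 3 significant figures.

567 W

0.0156/0.0235 = 0.6638
R_total = 0.12 + 0.114 + 6.83 + 0.6638 + 0.0152 + 0.219 + 0.026 = 7.988 m²·K/W
Q = A·ΔT/R = 179 × 25.3 / 7.988 = 566.9 W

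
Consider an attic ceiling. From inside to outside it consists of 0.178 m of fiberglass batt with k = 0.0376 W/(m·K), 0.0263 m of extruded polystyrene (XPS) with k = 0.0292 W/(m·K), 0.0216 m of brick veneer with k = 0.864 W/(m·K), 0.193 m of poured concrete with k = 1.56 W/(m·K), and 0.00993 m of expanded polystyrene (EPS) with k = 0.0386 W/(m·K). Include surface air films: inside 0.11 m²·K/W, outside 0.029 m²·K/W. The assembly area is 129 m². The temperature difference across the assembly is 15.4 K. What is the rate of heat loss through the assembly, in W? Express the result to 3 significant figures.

321 W

0.178/0.0376 = 4.734
0.0263/0.0292 = 0.9007
0.0216/0.864 = 0.025
0.193/1.56 = 0.1237
0.00993/0.0386 = 0.2573
R_total = 0.11 + 4.734 + 0.9007 + 0.025 + 0.1237 + 0.2573 + 0.029 = 6.18 m²·K/W
Q = A·ΔT/R = 129 × 15.4 / 6.18 = 321.5 W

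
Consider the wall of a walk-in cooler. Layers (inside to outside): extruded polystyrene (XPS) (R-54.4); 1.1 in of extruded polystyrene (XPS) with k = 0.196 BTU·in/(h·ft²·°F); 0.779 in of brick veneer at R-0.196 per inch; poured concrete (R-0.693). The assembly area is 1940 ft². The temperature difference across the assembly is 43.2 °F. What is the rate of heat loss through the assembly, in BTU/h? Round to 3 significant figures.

1.1/0.196 = 5.612
0.779 × 0.196 = 0.1527
R_total = 54.4 + 5.612 + 0.1527 + 0.693 = 60.86 ft²·°F·h/BTU
Q = A·ΔT/R = 1940 × 43.2 / 60.86 = 1377 BTU/h

1380 BTU/h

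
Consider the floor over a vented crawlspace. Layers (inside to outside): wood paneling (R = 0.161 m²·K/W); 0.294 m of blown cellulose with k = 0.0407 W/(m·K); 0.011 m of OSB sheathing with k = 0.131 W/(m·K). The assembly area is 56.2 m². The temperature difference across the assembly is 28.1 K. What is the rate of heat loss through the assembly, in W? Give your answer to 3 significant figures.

0.294/0.0407 = 7.224
0.011/0.131 = 0.08397
R_total = 0.161 + 7.224 + 0.08397 = 7.469 m²·K/W
Q = A·ΔT/R = 56.2 × 28.1 / 7.469 = 211.4 W

211 W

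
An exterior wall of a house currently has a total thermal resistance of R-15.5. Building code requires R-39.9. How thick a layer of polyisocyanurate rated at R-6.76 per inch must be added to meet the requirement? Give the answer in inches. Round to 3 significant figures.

ΔR = 39.9 − 15.5 = 24.4 ft²·°F·h/BTU
L = ΔR / (R/in) = 24.4/6.76 = 3.609 in

3.61 in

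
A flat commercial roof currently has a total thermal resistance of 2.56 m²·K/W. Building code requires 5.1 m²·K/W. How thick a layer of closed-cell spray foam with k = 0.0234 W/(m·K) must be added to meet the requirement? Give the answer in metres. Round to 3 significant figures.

0.0594 m

ΔR = 5.1 − 2.56 = 2.54 m²·K/W
L = ΔR × k = 2.54 × 0.0234 = 0.05944 m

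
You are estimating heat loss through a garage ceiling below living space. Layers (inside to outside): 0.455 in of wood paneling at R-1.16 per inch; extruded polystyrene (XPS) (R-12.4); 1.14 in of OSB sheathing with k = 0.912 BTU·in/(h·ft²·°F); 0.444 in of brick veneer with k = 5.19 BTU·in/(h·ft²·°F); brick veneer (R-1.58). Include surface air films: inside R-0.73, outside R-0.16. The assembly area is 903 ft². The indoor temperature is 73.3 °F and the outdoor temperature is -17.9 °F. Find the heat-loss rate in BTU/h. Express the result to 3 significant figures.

0.455 × 1.16 = 0.5278
1.14/0.912 = 1.25
0.444/5.19 = 0.08555
R_total = 0.73 + 0.5278 + 12.4 + 1.25 + 0.08555 + 1.58 + 0.16 = 16.73 ft²·°F·h/BTU
Q = A·ΔT/R = 903 × (73.3 − (-17.9)) / 16.73 = 4922 BTU/h

4920 BTU/h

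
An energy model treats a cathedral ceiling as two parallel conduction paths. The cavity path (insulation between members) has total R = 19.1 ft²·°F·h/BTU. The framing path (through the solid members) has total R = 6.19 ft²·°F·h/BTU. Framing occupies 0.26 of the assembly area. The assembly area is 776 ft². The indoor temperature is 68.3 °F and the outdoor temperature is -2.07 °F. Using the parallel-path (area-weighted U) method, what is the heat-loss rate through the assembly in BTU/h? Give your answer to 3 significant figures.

U_eff = 0.74/19.1 + 0.26/6.19 = 0.03874 + 0.042 = 0.08075
R_eff = 1/U_eff = 12.38 ft²·°F·h/BTU
Q = 776 × (68.3 − (-2.07)) / 12.38 = 4409 BTU/h

4410 BTU/h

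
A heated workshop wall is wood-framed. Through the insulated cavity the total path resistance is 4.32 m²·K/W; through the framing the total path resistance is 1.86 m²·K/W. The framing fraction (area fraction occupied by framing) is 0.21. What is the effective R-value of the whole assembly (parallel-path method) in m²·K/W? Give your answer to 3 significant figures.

3.38 m²·K/W

U_eff = 0.79/4.32 + 0.21/1.86 = 0.1829 + 0.1129 = 0.2958
R_eff = 1/U_eff = 3.381 m²·K/W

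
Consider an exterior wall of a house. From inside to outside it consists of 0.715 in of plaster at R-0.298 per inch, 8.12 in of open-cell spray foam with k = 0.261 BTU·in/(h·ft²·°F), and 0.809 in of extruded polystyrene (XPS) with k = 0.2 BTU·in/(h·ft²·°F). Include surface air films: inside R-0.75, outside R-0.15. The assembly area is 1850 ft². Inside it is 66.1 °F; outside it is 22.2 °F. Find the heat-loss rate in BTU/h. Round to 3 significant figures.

2240 BTU/h

0.715 × 0.298 = 0.2131
8.12/0.261 = 31.11
0.809/0.2 = 4.045
R_total = 0.75 + 0.2131 + 31.11 + 4.045 + 0.15 = 36.27 ft²·°F·h/BTU
Q = A·ΔT/R = 1850 × (66.1 − 22.2) / 36.27 = 2239 BTU/h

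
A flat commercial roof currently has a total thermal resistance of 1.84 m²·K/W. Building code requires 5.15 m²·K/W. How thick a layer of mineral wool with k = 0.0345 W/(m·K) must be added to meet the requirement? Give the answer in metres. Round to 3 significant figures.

ΔR = 5.15 − 1.84 = 3.31 m²·K/W
L = ΔR × k = 3.31 × 0.0345 = 0.1142 m

0.114 m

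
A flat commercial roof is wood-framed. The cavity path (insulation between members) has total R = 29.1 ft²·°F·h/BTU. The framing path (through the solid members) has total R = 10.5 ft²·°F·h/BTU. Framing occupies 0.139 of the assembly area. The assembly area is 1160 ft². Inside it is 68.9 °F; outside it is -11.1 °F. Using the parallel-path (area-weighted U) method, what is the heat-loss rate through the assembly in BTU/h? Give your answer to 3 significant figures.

3970 BTU/h

U_eff = 0.861/29.1 + 0.139/10.5 = 0.02959 + 0.01324 = 0.04283
R_eff = 1/U_eff = 23.35 ft²·°F·h/BTU
Q = 1160 × (68.9 − (-11.1)) / 23.35 = 3974 BTU/h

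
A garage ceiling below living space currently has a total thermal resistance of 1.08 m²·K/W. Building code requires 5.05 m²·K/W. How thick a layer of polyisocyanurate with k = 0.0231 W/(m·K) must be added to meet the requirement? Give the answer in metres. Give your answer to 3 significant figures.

ΔR = 5.05 − 1.08 = 3.97 m²·K/W
L = ΔR × k = 3.97 × 0.0231 = 0.09171 m

0.0917 m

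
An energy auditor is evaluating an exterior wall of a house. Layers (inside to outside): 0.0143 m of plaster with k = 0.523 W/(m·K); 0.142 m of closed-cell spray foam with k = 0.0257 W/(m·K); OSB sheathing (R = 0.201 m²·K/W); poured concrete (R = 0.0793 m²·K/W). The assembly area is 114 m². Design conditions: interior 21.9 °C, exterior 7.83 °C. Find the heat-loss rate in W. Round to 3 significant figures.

275 W

0.0143/0.523 = 0.02734
0.142/0.0257 = 5.525
R_total = 0.02734 + 5.525 + 0.201 + 0.0793 = 5.833 m²·K/W
Q = A·ΔT/R = 114 × (21.9 − 7.83) / 5.833 = 275 W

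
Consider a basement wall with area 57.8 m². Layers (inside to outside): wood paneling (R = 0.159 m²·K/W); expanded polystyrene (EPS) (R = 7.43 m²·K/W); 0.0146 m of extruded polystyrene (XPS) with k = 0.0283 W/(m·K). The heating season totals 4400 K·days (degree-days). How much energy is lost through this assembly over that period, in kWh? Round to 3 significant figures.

753 kWh

0.0146/0.0283 = 0.5159
R_total = 0.159 + 7.43 + 0.5159 = 8.105 m²·K/W
E = A × HDD × 24 / R / 1000 = 57.8 × 4400 × 24 / 8.105 / 1000 = 753.1 kWh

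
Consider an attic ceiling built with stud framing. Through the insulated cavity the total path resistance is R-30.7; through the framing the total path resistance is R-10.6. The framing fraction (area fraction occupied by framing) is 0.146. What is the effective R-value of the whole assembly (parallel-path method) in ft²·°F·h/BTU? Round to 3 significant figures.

U_eff = 0.854/30.7 + 0.146/10.6 = 0.02782 + 0.01377 = 0.04159
R_eff = 1/U_eff = 24.04 ft²·°F·h/BTU

24.0 ft²·°F·h/BTU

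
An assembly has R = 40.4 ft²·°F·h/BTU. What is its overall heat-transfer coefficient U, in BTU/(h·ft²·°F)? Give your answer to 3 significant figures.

U = 1/R = 1/40.4 = 0.02475

0.0248 BTU/(h·ft²·°F)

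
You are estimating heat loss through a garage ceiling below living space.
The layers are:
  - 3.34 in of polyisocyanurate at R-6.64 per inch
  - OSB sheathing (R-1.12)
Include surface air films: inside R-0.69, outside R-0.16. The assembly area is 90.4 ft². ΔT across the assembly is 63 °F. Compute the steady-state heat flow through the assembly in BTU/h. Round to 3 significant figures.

3.34 × 6.64 = 22.18
R_total = 0.69 + 22.18 + 1.12 + 0.16 = 24.15 ft²·°F·h/BTU
Q = A·ΔT/R = 90.4 × 63 / 24.15 = 235.8 BTU/h

236 BTU/h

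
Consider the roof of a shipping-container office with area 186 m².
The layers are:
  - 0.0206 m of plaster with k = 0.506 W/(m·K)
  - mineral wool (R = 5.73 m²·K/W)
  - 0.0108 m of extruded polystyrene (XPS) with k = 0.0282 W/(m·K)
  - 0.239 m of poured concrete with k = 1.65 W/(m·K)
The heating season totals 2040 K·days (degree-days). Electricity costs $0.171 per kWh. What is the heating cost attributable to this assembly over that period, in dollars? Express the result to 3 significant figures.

247 dollars

0.0206/0.506 = 0.04071
0.0108/0.0282 = 0.383
0.239/1.65 = 0.1448
R_total = 0.04071 + 5.73 + 0.383 + 0.1448 = 6.299 m²·K/W
E = A × HDD × 24 / R / 1000 = 186 × 2040 × 24 / 6.299 / 1000 = 1446 kWh
Cost = 1446 × 0.171 = $247.2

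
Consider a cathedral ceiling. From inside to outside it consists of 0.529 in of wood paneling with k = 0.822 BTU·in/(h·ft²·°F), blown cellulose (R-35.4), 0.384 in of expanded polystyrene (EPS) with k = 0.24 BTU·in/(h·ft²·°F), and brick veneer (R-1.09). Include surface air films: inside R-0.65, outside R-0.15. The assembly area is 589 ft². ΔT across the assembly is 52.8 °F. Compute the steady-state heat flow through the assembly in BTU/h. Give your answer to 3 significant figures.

787 BTU/h

0.529/0.822 = 0.6436
0.384/0.24 = 1.6
R_total = 0.65 + 0.6436 + 35.4 + 1.6 + 1.09 + 0.15 = 39.53 ft²·°F·h/BTU
Q = A·ΔT/R = 589 × 52.8 / 39.53 = 786.7 BTU/h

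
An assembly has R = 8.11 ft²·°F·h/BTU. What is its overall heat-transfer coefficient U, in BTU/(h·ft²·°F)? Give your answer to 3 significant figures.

0.123 BTU/(h·ft²·°F)

U = 1/R = 1/8.11 = 0.1233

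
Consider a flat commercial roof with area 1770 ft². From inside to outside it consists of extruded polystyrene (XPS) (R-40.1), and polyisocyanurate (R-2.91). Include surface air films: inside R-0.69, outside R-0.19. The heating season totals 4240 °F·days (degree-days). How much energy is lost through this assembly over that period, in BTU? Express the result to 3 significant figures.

4100000 BTU

R_total = 0.69 + 40.1 + 2.91 + 0.19 = 43.89 ft²·°F·h/BTU
E = A × HDD × 24 / R = 1770 × 4240 × 24 / 43.89 = 4104000 BTU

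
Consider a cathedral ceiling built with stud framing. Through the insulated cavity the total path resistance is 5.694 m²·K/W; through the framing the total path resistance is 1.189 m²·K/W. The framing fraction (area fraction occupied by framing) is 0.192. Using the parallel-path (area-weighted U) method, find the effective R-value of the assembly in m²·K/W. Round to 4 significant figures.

U_eff = 0.808/5.694 + 0.192/1.189 = 0.1419 + 0.16148 = 0.30338
R_eff = 1/U_eff = 3.2962 m²·K/W

3.296 m²·K/W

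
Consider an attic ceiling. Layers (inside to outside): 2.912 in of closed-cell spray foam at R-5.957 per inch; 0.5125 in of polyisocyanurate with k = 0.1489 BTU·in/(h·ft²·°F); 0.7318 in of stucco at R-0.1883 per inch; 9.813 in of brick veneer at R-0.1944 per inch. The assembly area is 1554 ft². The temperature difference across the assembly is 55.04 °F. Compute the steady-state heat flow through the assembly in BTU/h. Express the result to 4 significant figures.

3746 BTU/h

2.912 × 5.957 = 17.347
0.5125/0.1489 = 3.4419
0.7318 × 0.1883 = 0.1378
9.813 × 0.1944 = 1.9076
R_total = 17.347 + 3.4419 + 0.1378 + 1.9076 = 22.834 ft²·°F·h/BTU
Q = A·ΔT/R = 1554 × 55.04 / 22.834 = 3745.8 BTU/h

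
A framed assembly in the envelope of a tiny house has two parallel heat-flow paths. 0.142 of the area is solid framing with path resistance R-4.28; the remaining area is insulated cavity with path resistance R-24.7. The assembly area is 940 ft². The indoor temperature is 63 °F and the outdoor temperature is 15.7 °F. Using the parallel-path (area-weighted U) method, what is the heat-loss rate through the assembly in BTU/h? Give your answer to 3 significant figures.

3020 BTU/h

U_eff = 0.858/24.7 + 0.142/4.28 = 0.03474 + 0.03318 = 0.06791
R_eff = 1/U_eff = 14.72 ft²·°F·h/BTU
Q = 940 × (63 − 15.7) / 14.72 = 3020 BTU/h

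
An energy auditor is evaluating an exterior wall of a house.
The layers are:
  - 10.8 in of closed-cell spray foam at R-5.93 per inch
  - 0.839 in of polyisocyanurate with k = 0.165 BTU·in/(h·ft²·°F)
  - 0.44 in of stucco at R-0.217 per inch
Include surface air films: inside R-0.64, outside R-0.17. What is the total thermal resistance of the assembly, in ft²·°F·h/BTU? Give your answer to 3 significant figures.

10.8 × 5.93 = 64.04
0.839/0.165 = 5.085
0.44 × 0.217 = 0.09548
R_total = 0.64 + 64.04 + 5.085 + 0.09548 + 0.17 = 70.03 ft²·°F·h/BTU

70.0 ft²·°F·h/BTU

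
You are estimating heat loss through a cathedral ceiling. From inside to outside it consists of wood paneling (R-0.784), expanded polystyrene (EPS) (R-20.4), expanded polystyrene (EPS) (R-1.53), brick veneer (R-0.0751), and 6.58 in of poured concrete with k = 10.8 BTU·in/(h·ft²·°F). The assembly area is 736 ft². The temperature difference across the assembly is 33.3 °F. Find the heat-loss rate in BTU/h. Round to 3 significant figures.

6.58/10.8 = 0.6093
R_total = 0.784 + 20.4 + 1.53 + 0.0751 + 0.6093 = 23.4 ft²·°F·h/BTU
Q = A·ΔT/R = 736 × 33.3 / 23.4 = 1047 BTU/h

1050 BTU/h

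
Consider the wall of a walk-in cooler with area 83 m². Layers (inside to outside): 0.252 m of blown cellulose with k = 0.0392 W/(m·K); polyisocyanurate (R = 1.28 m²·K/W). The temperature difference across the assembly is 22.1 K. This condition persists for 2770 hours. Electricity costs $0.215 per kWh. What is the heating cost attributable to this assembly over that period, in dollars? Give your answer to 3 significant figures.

142 dollars

0.252/0.0392 = 6.429
R_total = 6.429 + 1.28 = 7.709 m²·K/W
Q = 83 × 22.1 / 7.709 = 238 W
E = 238 W × 2770 h / 1000 = 659.1 kWh
Cost = 659.1 × 0.215 = $141.7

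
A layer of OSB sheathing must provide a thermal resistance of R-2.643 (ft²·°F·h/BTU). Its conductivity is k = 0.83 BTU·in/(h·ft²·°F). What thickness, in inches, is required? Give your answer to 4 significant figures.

2.194 in

L = R × k = 2.643 × 0.83 = 2.1937 in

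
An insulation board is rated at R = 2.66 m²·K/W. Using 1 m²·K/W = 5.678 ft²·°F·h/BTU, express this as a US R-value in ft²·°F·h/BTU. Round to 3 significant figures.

15.1 ft²·°F·h/BTU

R_US = 2.66 × 5.678 = 15.1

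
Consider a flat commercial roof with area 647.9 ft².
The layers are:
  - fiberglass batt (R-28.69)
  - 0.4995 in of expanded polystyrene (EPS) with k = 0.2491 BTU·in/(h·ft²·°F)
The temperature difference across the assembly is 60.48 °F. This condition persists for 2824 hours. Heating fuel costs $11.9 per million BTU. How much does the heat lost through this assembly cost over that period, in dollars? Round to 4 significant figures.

0.4995/0.2491 = 2.0052
R_total = 28.69 + 2.0052 = 30.695 ft²·°F·h/BTU
Q = 647.9 × 60.48 / 30.695 = 1276.6 BTU/h
E = 1276.6 × 2824 = 3605100 BTU
Cost = 3605100/10⁶ × 11.9 = $42.9

42.90 dollars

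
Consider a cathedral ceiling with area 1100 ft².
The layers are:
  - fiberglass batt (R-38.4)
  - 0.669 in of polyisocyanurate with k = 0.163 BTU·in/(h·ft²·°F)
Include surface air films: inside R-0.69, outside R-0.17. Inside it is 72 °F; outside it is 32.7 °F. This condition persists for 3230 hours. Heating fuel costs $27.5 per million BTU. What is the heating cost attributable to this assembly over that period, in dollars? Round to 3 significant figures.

88.5 dollars

0.669/0.163 = 4.104
R_total = 0.69 + 38.4 + 4.104 + 0.17 = 43.36 ft²·°F·h/BTU
Q = 1100 × (72 − 32.7) / 43.36 = 996.9 BTU/h
E = 996.9 × 3230 = 3220000 BTU
Cost = 3220000/10⁶ × 27.5 = $88.55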